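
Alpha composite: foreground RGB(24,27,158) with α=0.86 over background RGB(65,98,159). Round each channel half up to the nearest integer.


C = α×F + (1-α)×B, with 1-α = 0.14
R: 0.86×24 + 0.14×65 = 20.64 + 9.10 = 29.74 → 30
G: 0.86×27 + 0.14×98 = 23.22 + 13.72 = 36.94 → 37
B: 0.86×158 + 0.14×159 = 135.88 + 22.26 = 158.14 → 158
= RGB(30, 37, 158)


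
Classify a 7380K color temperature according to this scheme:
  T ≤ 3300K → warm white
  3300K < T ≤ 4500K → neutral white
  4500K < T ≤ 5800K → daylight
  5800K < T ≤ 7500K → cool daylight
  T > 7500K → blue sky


Temperature: 7380K
5800K < 7380K ≤ 7500K → cool daylight
Classification: cool daylight


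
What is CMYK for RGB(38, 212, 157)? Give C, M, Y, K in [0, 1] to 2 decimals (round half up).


R'=38/255≈0.1490, G'=212/255≈0.8314, B'=157/255≈0.6157
K = 1 - max(R',G',B') = 1 - 212/255 = 43/255 = 0.16862… → 0.17
(1-R'-K)/(1-K) simplifies to (max-R)/max with max = 212:
C = (212-38)/212 = 174/212 = 0.82075… → 0.82
M = (212-212)/212 = 0/212 = 0 → 0.00
Y = (212-157)/212 = 55/212 = 0.25943… → 0.26
= CMYK(0.82, 0.00, 0.26, 0.17)


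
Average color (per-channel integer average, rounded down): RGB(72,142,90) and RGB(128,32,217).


Midpoint: each channel = ⌊(C₁+C₂)/2⌋
R: ⌊(72+128)/2⌋ = 100
G: ⌊(142+32)/2⌋ = 87
B: ⌊(90+217)/2⌋ = 153
= RGB(100, 87, 153)


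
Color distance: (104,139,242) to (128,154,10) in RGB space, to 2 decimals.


d = √[(R₁-R₂)² + (G₁-G₂)² + (B₁-B₂)²]
d = √[(104-128)² + (139-154)² + (242-10)²]
d = √[576 + 225 + 53824]
d = √54625
d ≈ 233.72


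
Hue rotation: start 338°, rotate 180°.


New hue = (H + rotation) mod 360
New hue = (338 + 180) mod 360
= 518 mod 360
= 158°


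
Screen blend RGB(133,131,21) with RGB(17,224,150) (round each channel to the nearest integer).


Screen: C = 255 - (255-A)×(255-B)/255, rounded to nearest integer
R: 255 - (255-133)×(255-17)/255 = 255 - 29036/255 ≈ 255 - 113.867 = 141.133 → 141
G: 255 - (255-131)×(255-224)/255 = 255 - 3844/255 ≈ 255 - 15.075 = 239.925 → 240
B: 255 - (255-21)×(255-150)/255 = 255 - 24570/255 ≈ 255 - 96.353 = 158.647 → 159
= RGB(141, 240, 159)


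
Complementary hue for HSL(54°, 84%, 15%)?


Complement = opposite side of color wheel = hue + 180°
H' = (54 + 180) mod 360 = 234°
S and L unchanged.
= HSL(234°, 84%, 15%)


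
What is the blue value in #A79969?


Color: #A79969
R = A7 = 167
G = 99 = 153
B = 69 = 105
Blue = 105


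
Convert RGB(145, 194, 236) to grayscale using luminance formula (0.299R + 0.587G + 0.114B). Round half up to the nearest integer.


Gray = 0.299×R + 0.587×G + 0.114×B
Gray = 0.299×145 + 0.587×194 + 0.114×236
Gray = 43.355 + 113.878 + 26.904
Gray = 184.137 → round half up → 184
Gray = 184


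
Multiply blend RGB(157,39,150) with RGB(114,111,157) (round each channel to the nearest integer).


Multiply: C = A×B/255, rounded to nearest integer
R: 157×114/255 = 17898/255 ≈ 70.188 → 70
G: 39×111/255 = 4329/255 ≈ 16.976 → 17
B: 150×157/255 = 23550/255 ≈ 92.353 → 92
= RGB(70, 17, 92)


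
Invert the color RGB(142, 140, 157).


Invert: (255-R, 255-G, 255-B)
R: 255-142 = 113
G: 255-140 = 115
B: 255-157 = 98
= RGB(113, 115, 98)


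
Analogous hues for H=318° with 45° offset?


Base hue: 318°
Left analog: (318 - 45) mod 360 = 273°
Right analog: (318 + 45) mod 360 = 3°
Analogous hues = 273° and 3°


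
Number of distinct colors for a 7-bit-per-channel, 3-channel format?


Total bits = 7 bits/channel × 3 channels = 21 bits
Distinct colors = 2^21
= 2,097,152 colors


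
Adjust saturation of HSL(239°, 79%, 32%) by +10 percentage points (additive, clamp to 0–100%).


Original S = 79%
Adjustment = +10 percentage points
New S = 79 + (10) = 89
Clamp to [0, 100] → 89
= HSL(239°, 89%, 32%)


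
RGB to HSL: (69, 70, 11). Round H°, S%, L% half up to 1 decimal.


Normalize: R'=69/255≈0.2706, G'=70/255≈0.2745, B'=11/255≈0.0431
Max=70/255, Min=11/255, Δ=Max-Min=59/255
L = (Max+Min)/2 = (70+11)/510 = 81/510 = 0.15882… → L = 15.9%
L ≤ 0.5 → S = Δ/(Max+Min) = 59/(70+11) = 59/81 = 0.72839… → S = 72.8%
(the 1/255 factors cancel in S and H, so raw channel differences can be used)
Max is G' → H = 60 × ((B-R)/Δ + 2) = 60 × ((11-69)/59 + 2)
  -58/59 + 2 = -0.9830… + 2 = 1.0169…
  H = 60 × 1.0169… = 61.016…° → H = 61.0°
= HSL(61.0°, 72.8%, 15.9%)


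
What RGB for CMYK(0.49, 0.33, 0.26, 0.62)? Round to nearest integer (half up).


R = 255 × (1-C) × (1-K) = 255 × 0.51 × 0.38 = 49.419 → 49
G = 255 × (1-M) × (1-K) = 255 × 0.67 × 0.38 = 64.923 → 65
B = 255 × (1-Y) × (1-K) = 255 × 0.74 × 0.38 = 71.706 → 72
= RGB(49, 65, 72)


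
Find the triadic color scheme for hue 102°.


Triadic: equally spaced at 120° intervals
H1 = 102°
H2 = (102 + 120) mod 360 = 222°
H3 = (102 + 240) mod 360 = 342°
Triadic = 102°, 222°, 342°


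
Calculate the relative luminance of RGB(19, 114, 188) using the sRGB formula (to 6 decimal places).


Linearize each channel (sRGB transfer function): c = v/255; c_lin = c/12.92 if c ≤ 0.04045, else ((c+0.055)/1.055)^2.4
  R: 19/255 ≈ 0.074510 > 0.04045 → ((0.074510+0.055)/1.055)^2.4 ≈ 0.006512
  G: 114/255 ≈ 0.447059 > 0.04045 → ((0.447059+0.055)/1.055)^2.4 ≈ 0.168269
  B: 188/255 ≈ 0.737255 > 0.04045 → ((0.737255+0.055)/1.055)^2.4 ≈ 0.502886
R_lin = 0.006512, G_lin = 0.168269, B_lin = 0.502886
L = 0.2126×R + 0.7152×G + 0.0722×B
L = 0.2126×0.006512 + 0.7152×0.168269 + 0.0722×0.502886
L ≈ 0.158039


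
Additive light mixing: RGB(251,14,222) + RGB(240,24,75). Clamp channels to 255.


Additive: each channel = min(255, C₁+C₂)
R: 251+240 = 491 → 255
G: 14+24 = 38 → 38
B: 222+75 = 297 → 255
= RGB(255, 38, 255)


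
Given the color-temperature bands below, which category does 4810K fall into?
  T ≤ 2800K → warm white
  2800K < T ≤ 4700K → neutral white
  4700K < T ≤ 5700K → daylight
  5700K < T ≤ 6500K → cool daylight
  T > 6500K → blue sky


Temperature: 4810K
4700K < 4810K ≤ 5700K → daylight
Classification: daylight


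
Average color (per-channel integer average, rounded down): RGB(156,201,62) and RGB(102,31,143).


Midpoint: each channel = ⌊(C₁+C₂)/2⌋
R: ⌊(156+102)/2⌋ = 129
G: ⌊(201+31)/2⌋ = 116
B: ⌊(62+143)/2⌋ = 102
= RGB(129, 116, 102)


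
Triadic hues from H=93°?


Triadic: equally spaced at 120° intervals
H1 = 93°
H2 = (93 + 120) mod 360 = 213°
H3 = (93 + 240) mod 360 = 333°
Triadic = 93°, 213°, 333°


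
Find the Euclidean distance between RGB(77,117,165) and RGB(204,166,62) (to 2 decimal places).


d = √[(R₁-R₂)² + (G₁-G₂)² + (B₁-B₂)²]
d = √[(77-204)² + (117-166)² + (165-62)²]
d = √[16129 + 2401 + 10609]
d = √29139
d ≈ 170.70


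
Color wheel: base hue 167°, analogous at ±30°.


Base hue: 167°
Left analog: (167 - 30) mod 360 = 137°
Right analog: (167 + 30) mod 360 = 197°
Analogous hues = 137° and 197°


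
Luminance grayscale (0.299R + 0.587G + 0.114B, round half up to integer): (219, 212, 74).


Gray = 0.299×R + 0.587×G + 0.114×B
Gray = 0.299×219 + 0.587×212 + 0.114×74
Gray = 65.481 + 124.444 + 8.436
Gray = 198.361 → round half up → 198
Gray = 198


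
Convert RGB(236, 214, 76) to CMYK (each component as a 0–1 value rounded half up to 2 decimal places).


R'=236/255≈0.9255, G'=214/255≈0.8392, B'=76/255≈0.2980
K = 1 - max(R',G',B') = 1 - 236/255 = 19/255 = 0.07450… → 0.07
(1-R'-K)/(1-K) simplifies to (max-R)/max with max = 236:
C = (236-236)/236 = 0/236 = 0 → 0.00
M = (236-214)/236 = 22/236 = 0.09322… → 0.09
Y = (236-76)/236 = 160/236 = 0.67796… → 0.68
= CMYK(0.00, 0.09, 0.68, 0.07)


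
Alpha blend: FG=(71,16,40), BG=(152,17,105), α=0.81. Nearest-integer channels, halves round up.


C = α×F + (1-α)×B, with 1-α = 0.19
R: 0.81×71 + 0.19×152 = 57.51 + 28.88 = 86.39 → 86
G: 0.81×16 + 0.19×17 = 12.96 + 3.23 = 16.19 → 16
B: 0.81×40 + 0.19×105 = 32.40 + 19.95 = 52.35 → 52
= RGB(86, 16, 52)


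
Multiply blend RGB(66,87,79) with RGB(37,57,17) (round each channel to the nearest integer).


Multiply: C = A×B/255, rounded to nearest integer
R: 66×37/255 = 2442/255 ≈ 9.576 → 10
G: 87×57/255 = 4959/255 ≈ 19.447 → 19
B: 79×17/255 = 1343/255 ≈ 5.267 → 5
= RGB(10, 19, 5)


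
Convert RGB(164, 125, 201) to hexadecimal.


R = 164 → A4 (hex)
G = 125 → 7D (hex)
B = 201 → C9 (hex)
Hex = #A47DC9


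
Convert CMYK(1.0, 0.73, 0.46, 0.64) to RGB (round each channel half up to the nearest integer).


R = 255 × (1-C) × (1-K) = 255 × 0.00 × 0.36 = 0
G = 255 × (1-M) × (1-K) = 255 × 0.27 × 0.36 = 24.786 → 25
B = 255 × (1-Y) × (1-K) = 255 × 0.54 × 0.36 = 49.572 → 50
= RGB(0, 25, 50)


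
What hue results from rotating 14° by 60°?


New hue = (H + rotation) mod 360
New hue = (14 + 60) mod 360
= 74 mod 360
= 74°


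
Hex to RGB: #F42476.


F4 → 244 (R)
24 → 36 (G)
76 → 118 (B)
= RGB(244, 36, 118)


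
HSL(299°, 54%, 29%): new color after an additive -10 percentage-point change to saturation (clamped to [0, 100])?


Original S = 54%
Adjustment = -10 percentage points
New S = 54 + (-10) = 44
Clamp to [0, 100] → 44
= HSL(299°, 44%, 29%)


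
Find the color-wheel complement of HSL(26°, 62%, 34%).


Complement = opposite side of color wheel = hue + 180°
H' = (26 + 180) mod 360 = 206°
S and L unchanged.
= HSL(206°, 62%, 34%)


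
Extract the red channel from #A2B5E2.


Color: #A2B5E2
R = A2 = 162
G = B5 = 181
B = E2 = 226
Red = 162


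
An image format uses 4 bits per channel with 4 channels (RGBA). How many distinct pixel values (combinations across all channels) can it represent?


Total bits = 4 bits/channel × 4 channels = 16 bits
Distinct pixel values = 2^16
= 65,536 pixel values


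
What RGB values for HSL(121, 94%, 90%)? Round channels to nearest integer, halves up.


H=121°, S=0.94, L=0.90
C = (1-|2L-1|)×S = (1-|0.80|)×0.94 = 0.188
H' = H/60 = 121/60 ≈ 2.0167; X = C×(1-|H' mod 2 - 1|) ≈ 0.0031
m = L - C/2 = 0.90 - 0.094 = 0.806
Sector ⌊H'⌋ = 2 → (R',G',B') = (0.0, 0.188, ≈0.0031)
RGB = ((R'+m)×255, (G'+m)×255, (B'+m)×255) = (205.53, 253.47, 206.329)
Round half up → RGB(206, 253, 206)


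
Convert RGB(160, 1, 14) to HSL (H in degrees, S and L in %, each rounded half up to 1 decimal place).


Normalize: R'=160/255≈0.6275, G'=1/255≈0.0039, B'=14/255≈0.0549
Max=160/255, Min=1/255, Δ=Max-Min=159/255
L = (Max+Min)/2 = (160+1)/510 = 161/510 = 0.31568… → L = 31.6%
L ≤ 0.5 → S = Δ/(Max+Min) = 159/(160+1) = 159/161 = 0.98757… → S = 98.8%
(the 1/255 factors cancel in S and H, so raw channel differences can be used)
Max is R' → H = 60 × (((G-B)/Δ) mod 6) = 60 × (((1-14)/159) mod 6)
  (-13)/159 = -0.0817…; negative, so add 6 → 5.9182…
  H = 60 × 5.9182… = 355.094…° → H = 355.1°
= HSL(355.1°, 98.8%, 31.6%)


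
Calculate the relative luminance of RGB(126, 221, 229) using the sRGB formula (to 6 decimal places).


Linearize each channel (sRGB transfer function): c = v/255; c_lin = c/12.92 if c ≤ 0.04045, else ((c+0.055)/1.055)^2.4
  R: 126/255 ≈ 0.494118 > 0.04045 → ((0.494118+0.055)/1.055)^2.4 ≈ 0.208637
  G: 221/255 ≈ 0.866667 > 0.04045 → ((0.866667+0.055)/1.055)^2.4 ≈ 0.723055
  B: 229/255 ≈ 0.898039 > 0.04045 → ((0.898039+0.055)/1.055)^2.4 ≈ 0.783538
R_lin = 0.208637, G_lin = 0.723055, B_lin = 0.783538
L = 0.2126×R + 0.7152×G + 0.0722×B
L = 0.2126×0.208637 + 0.7152×0.723055 + 0.0722×0.783538
L ≈ 0.618057


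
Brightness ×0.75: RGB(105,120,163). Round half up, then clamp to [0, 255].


Multiply each channel by 0.75, round half up, clamp to [0, 255]
R: 105×0.75 = 78.75 → round → 79
G: 120×0.75 = 90
B: 163×0.75 = 122.25 → round → 122
= RGB(79, 90, 122)


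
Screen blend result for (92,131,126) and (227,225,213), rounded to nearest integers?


Screen: C = 255 - (255-A)×(255-B)/255, rounded to nearest integer
R: 255 - (255-92)×(255-227)/255 = 255 - 4564/255 ≈ 255 - 17.898 = 237.102 → 237
G: 255 - (255-131)×(255-225)/255 = 255 - 3720/255 ≈ 255 - 14.588 = 240.412 → 240
B: 255 - (255-126)×(255-213)/255 = 255 - 5418/255 ≈ 255 - 21.247 = 233.753 → 234
= RGB(237, 240, 234)


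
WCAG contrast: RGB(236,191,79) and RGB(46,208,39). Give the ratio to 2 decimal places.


Linearize each sRGB channel c=v/255: c/12.92 if c ≤ 0.04045 else ((c+0.055)/1.055)^2.4
L = 0.2126×R_lin + 0.7152×G_lin + 0.0722×B_lin
Color 1 (236,191,79):
  R=236: 236/255≈0.9255 > 0.04045 → ((0.9255+0.055)/1.055)^2.4 ≈ 0.83880
  G=191: 191/255≈0.7490 > 0.04045 → ((0.7490+0.055)/1.055)^2.4 ≈ 0.52100
  B=79: 79/255≈0.3098 > 0.04045 → ((0.3098+0.055)/1.055)^2.4 ≈ 0.07819
  L1 = 0.2126×0.83880 + 0.7152×0.52100 + 0.0722×0.07819 ≈ 0.55659
Color 2 (46,208,39):
  R=46: 46/255≈0.1804 > 0.04045 → ((0.1804+0.055)/1.055)^2.4 ≈ 0.02732
  G=208: 208/255≈0.8157 > 0.04045 → ((0.8157+0.055)/1.055)^2.4 ≈ 0.63076
  B=39: 39/255≈0.1529 > 0.04045 → ((0.1529+0.055)/1.055)^2.4 ≈ 0.02029
  L2 = 0.2126×0.02732 + 0.7152×0.63076 + 0.0722×0.02029 ≈ 0.45839
Lighter = 0.55659, Darker = 0.45839
Ratio = (L_lighter + 0.05) / (L_darker + 0.05)
Ratio = (0.55659 + 0.05) / (0.45839 + 0.05) = 0.60659 / 0.50839 ≈ 1.1932
Ratio ≈ 1.19:1


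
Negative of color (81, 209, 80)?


Invert: (255-R, 255-G, 255-B)
R: 255-81 = 174
G: 255-209 = 46
B: 255-80 = 175
= RGB(174, 46, 175)


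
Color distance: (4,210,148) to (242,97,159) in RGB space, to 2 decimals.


d = √[(R₁-R₂)² + (G₁-G₂)² + (B₁-B₂)²]
d = √[(4-242)² + (210-97)² + (148-159)²]
d = √[56644 + 12769 + 121]
d = √69534
d ≈ 263.69


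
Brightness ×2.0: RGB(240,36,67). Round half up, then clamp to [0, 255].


Multiply each channel by 2.0, round half up, clamp to [0, 255]
R: 240×2.0 = 480 → clamp → 255
G: 36×2.0 = 72
B: 67×2.0 = 134
= RGB(255, 72, 134)


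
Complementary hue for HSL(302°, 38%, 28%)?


Complement = opposite side of color wheel = hue + 180°
H' = (302 + 180) mod 360 = 122°
S and L unchanged.
= HSL(122°, 38%, 28%)


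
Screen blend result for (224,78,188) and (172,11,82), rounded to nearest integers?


Screen: C = 255 - (255-A)×(255-B)/255, rounded to nearest integer
R: 255 - (255-224)×(255-172)/255 = 255 - 2573/255 ≈ 255 - 10.090 = 244.910 → 245
G: 255 - (255-78)×(255-11)/255 = 255 - 43188/255 ≈ 255 - 169.365 = 85.635 → 86
B: 255 - (255-188)×(255-82)/255 = 255 - 11591/255 ≈ 255 - 45.455 = 209.545 → 210
= RGB(245, 86, 210)


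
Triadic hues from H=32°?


Triadic: equally spaced at 120° intervals
H1 = 32°
H2 = (32 + 120) mod 360 = 152°
H3 = (32 + 240) mod 360 = 272°
Triadic = 32°, 152°, 272°


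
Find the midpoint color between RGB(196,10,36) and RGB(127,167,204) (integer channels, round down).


Midpoint: each channel = ⌊(C₁+C₂)/2⌋
R: ⌊(196+127)/2⌋ = 161
G: ⌊(10+167)/2⌋ = 88
B: ⌊(36+204)/2⌋ = 120
= RGB(161, 88, 120)


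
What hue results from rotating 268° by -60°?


New hue = (H + rotation) mod 360
New hue = (268 -60) mod 360
= 208 mod 360
= 208°


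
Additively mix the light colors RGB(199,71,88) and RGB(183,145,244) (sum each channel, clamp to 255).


Additive: each channel = min(255, C₁+C₂)
R: 199+183 = 382 → 255
G: 71+145 = 216 → 216
B: 88+244 = 332 → 255
= RGB(255, 216, 255)


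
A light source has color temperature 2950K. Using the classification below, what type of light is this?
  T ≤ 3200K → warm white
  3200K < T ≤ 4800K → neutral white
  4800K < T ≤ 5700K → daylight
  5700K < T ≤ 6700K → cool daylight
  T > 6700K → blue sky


Temperature: 2950K
2950K ≤ 3200K → warm white
Classification: warm white


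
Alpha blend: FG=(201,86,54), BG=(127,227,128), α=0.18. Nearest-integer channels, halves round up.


C = α×F + (1-α)×B, with 1-α = 0.82
R: 0.18×201 + 0.82×127 = 36.18 + 104.14 = 140.32 → 140
G: 0.18×86 + 0.82×227 = 15.48 + 186.14 = 201.62 → 202
B: 0.18×54 + 0.82×128 = 9.72 + 104.96 = 114.68 → 115
= RGB(140, 202, 115)


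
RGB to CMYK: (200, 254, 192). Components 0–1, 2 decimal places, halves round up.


R'=200/255≈0.7843, G'=254/255≈0.9961, B'=192/255≈0.7529
K = 1 - max(R',G',B') = 1 - 254/255 = 1/255 = 0.00392… → 0.00
(1-R'-K)/(1-K) simplifies to (max-R)/max with max = 254:
C = (254-200)/254 = 54/254 = 0.21259… → 0.21
M = (254-254)/254 = 0/254 = 0 → 0.00
Y = (254-192)/254 = 62/254 = 0.24409… → 0.24
= CMYK(0.21, 0.00, 0.24, 0.00)


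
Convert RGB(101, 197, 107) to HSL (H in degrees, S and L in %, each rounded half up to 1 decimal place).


Normalize: R'=101/255≈0.3961, G'=197/255≈0.7725, B'=107/255≈0.4196
Max=197/255, Min=101/255, Δ=Max-Min=96/255
L = (Max+Min)/2 = (197+101)/510 = 298/510 = 0.58431… → L = 58.4%
L > 0.5 → S = Δ/(2-Max-Min) = 96/(510-197-101) = 96/212 = 0.45283… → S = 45.3%
(the 1/255 factors cancel in S and H, so raw channel differences can be used)
Max is G' → H = 60 × ((B-R)/Δ + 2) = 60 × ((107-101)/96 + 2)
  6/96 + 2 = 0.0625 + 2 = 2.0625
  H = 60 × 2.0625 = 123.75° → H = 123.8°
= HSL(123.8°, 45.3%, 58.4%)


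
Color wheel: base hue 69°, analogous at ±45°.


Base hue: 69°
Left analog: (69 - 45) mod 360 = 24°
Right analog: (69 + 45) mod 360 = 114°
Analogous hues = 24° and 114°


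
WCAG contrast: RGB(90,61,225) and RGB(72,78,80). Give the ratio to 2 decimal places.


Linearize each sRGB channel c=v/255: c/12.92 if c ≤ 0.04045 else ((c+0.055)/1.055)^2.4
L = 0.2126×R_lin + 0.7152×G_lin + 0.0722×B_lin
Color 1 (90,61,225):
  R=90: 90/255≈0.3529 > 0.04045 → ((0.3529+0.055)/1.055)^2.4 ≈ 0.10224
  G=61: 61/255≈0.2392 > 0.04045 → ((0.2392+0.055)/1.055)^2.4 ≈ 0.04667
  B=225: 225/255≈0.8824 > 0.04045 → ((0.8824+0.055)/1.055)^2.4 ≈ 0.75294
  L1 = 0.2126×0.10224 + 0.7152×0.04667 + 0.0722×0.75294 ≈ 0.10947
Color 2 (72,78,80):
  R=72: 72/255≈0.2824 > 0.04045 → ((0.2824+0.055)/1.055)^2.4 ≈ 0.06480
  G=78: 78/255≈0.3059 > 0.04045 → ((0.3059+0.055)/1.055)^2.4 ≈ 0.07619
  B=80: 80/255≈0.3137 > 0.04045 → ((0.3137+0.055)/1.055)^2.4 ≈ 0.08022
  L2 = 0.2126×0.06480 + 0.7152×0.07619 + 0.0722×0.08022 ≈ 0.07406
Lighter = 0.10947, Darker = 0.07406
Ratio = (L_lighter + 0.05) / (L_darker + 0.05)
Ratio = (0.10947 + 0.05) / (0.07406 + 0.05) = 0.15947 / 0.12406 ≈ 1.2855
Ratio ≈ 1.29:1


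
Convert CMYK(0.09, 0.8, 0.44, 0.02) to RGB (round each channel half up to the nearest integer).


R = 255 × (1-C) × (1-K) = 255 × 0.91 × 0.98 = 227.409 → 227
G = 255 × (1-M) × (1-K) = 255 × 0.20 × 0.98 = 49.98 → 50
B = 255 × (1-Y) × (1-K) = 255 × 0.56 × 0.98 = 139.944 → 140
= RGB(227, 50, 140)


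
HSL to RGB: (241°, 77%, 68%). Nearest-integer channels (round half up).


H=241°, S=0.77, L=0.68
C = (1-|2L-1|)×S = (1-|0.36|)×0.77 = 0.4928
H' = H/60 = 241/60 ≈ 4.0167; X = C×(1-|H' mod 2 - 1|) ≈ 0.0082
m = L - C/2 = 0.68 - 0.2464 = 0.4336
Sector ⌊H'⌋ = 4 → (R',G',B') = (≈0.0082, 0.0, 0.4928)
RGB = ((R'+m)×255, (G'+m)×255, (B'+m)×255) = (112.6624, 110.568, 236.232)
Round half up → RGB(113, 111, 236)


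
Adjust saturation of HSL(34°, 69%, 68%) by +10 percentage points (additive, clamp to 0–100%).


Original S = 69%
Adjustment = +10 percentage points
New S = 69 + (10) = 79
Clamp to [0, 100] → 79
= HSL(34°, 79%, 68%)


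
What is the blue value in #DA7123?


Color: #DA7123
R = DA = 218
G = 71 = 113
B = 23 = 35
Blue = 35


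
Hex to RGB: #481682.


48 → 72 (R)
16 → 22 (G)
82 → 130 (B)
= RGB(72, 22, 130)


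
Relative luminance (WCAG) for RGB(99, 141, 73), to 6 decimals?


Linearize each channel (sRGB transfer function): c = v/255; c_lin = c/12.92 if c ≤ 0.04045, else ((c+0.055)/1.055)^2.4
  R: 99/255 ≈ 0.388235 > 0.04045 → ((0.388235+0.055)/1.055)^2.4 ≈ 0.124772
  G: 141/255 ≈ 0.552941 > 0.04045 → ((0.552941+0.055)/1.055)^2.4 ≈ 0.266356
  B: 73/255 ≈ 0.286275 > 0.04045 → ((0.286275+0.055)/1.055)^2.4 ≈ 0.066626
R_lin = 0.124772, G_lin = 0.266356, B_lin = 0.066626
L = 0.2126×R + 0.7152×G + 0.0722×B
L = 0.2126×0.124772 + 0.7152×0.266356 + 0.0722×0.066626
L ≈ 0.221834


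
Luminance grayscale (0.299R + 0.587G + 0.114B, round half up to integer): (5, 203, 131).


Gray = 0.299×R + 0.587×G + 0.114×B
Gray = 0.299×5 + 0.587×203 + 0.114×131
Gray = 1.495 + 119.161 + 14.934
Gray = 135.590 → round half up → 136
Gray = 136


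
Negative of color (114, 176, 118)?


Invert: (255-R, 255-G, 255-B)
R: 255-114 = 141
G: 255-176 = 79
B: 255-118 = 137
= RGB(141, 79, 137)


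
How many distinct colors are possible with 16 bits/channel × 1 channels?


Total bits = 16 bits/channel × 1 channels = 16 bits
Distinct colors = 2^16
= 65,536 colors


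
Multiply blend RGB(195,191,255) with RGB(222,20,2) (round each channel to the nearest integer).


Multiply: C = A×B/255, rounded to nearest integer
R: 195×222/255 = 43290/255 ≈ 169.765 → 170
G: 191×20/255 = 3820/255 ≈ 14.980 → 15
B: 255×2/255 = 510/255 ≈ 2.000 → 2
= RGB(170, 15, 2)


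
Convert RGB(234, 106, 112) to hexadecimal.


R = 234 → EA (hex)
G = 106 → 6A (hex)
B = 112 → 70 (hex)
Hex = #EA6A70


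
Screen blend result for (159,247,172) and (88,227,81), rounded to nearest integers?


Screen: C = 255 - (255-A)×(255-B)/255, rounded to nearest integer
R: 255 - (255-159)×(255-88)/255 = 255 - 16032/255 ≈ 255 - 62.871 = 192.129 → 192
G: 255 - (255-247)×(255-227)/255 = 255 - 224/255 ≈ 255 - 0.878 = 254.122 → 254
B: 255 - (255-172)×(255-81)/255 = 255 - 14442/255 ≈ 255 - 56.635 = 198.365 → 198
= RGB(192, 254, 198)


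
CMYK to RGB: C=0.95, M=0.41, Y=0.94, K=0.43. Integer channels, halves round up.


R = 255 × (1-C) × (1-K) = 255 × 0.05 × 0.57 = 7.2675 → 7
G = 255 × (1-M) × (1-K) = 255 × 0.59 × 0.57 = 85.7565 → 86
B = 255 × (1-Y) × (1-K) = 255 × 0.06 × 0.57 = 8.721 → 9
= RGB(7, 86, 9)


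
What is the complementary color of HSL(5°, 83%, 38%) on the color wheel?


Complement = opposite side of color wheel = hue + 180°
H' = (5 + 180) mod 360 = 185°
S and L unchanged.
= HSL(185°, 83%, 38%)


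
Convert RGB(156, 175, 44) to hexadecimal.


R = 156 → 9C (hex)
G = 175 → AF (hex)
B = 44 → 2C (hex)
Hex = #9CAF2C


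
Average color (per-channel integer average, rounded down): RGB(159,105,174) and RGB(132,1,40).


Midpoint: each channel = ⌊(C₁+C₂)/2⌋
R: ⌊(159+132)/2⌋ = 145
G: ⌊(105+1)/2⌋ = 53
B: ⌊(174+40)/2⌋ = 107
= RGB(145, 53, 107)


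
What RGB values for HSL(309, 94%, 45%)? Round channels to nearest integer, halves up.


H=309°, S=0.94, L=0.45
C = (1-|2L-1|)×S = (1-|-0.10|)×0.94 = 0.846
H' = H/60 = 309/60 ≈ 5.1500; X = C×(1-|H' mod 2 - 1|) = 0.7191
m = L - C/2 = 0.45 - 0.423 = 0.027
Sector ⌊H'⌋ = 5 → (R',G',B') = (0.846, 0.0, 0.7191)
RGB = ((R'+m)×255, (G'+m)×255, (B'+m)×255) = (222.615, 6.885, 190.2555)
Round half up → RGB(223, 7, 190)


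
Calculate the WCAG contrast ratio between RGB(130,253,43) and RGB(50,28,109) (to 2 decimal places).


Linearize each sRGB channel c=v/255: c/12.92 if c ≤ 0.04045 else ((c+0.055)/1.055)^2.4
L = 0.2126×R_lin + 0.7152×G_lin + 0.0722×B_lin
Color 1 (130,253,43):
  R=130: 130/255≈0.5098 > 0.04045 → ((0.5098+0.055)/1.055)^2.4 ≈ 0.22323
  G=253: 253/255≈0.9922 > 0.04045 → ((0.9922+0.055)/1.055)^2.4 ≈ 0.98225
  B=43: 43/255≈0.1686 > 0.04045 → ((0.1686+0.055)/1.055)^2.4 ≈ 0.02416
  L1 = 0.2126×0.22323 + 0.7152×0.98225 + 0.0722×0.02416 ≈ 0.75171
Color 2 (50,28,109):
  R=50: 50/255≈0.1961 > 0.04045 → ((0.1961+0.055)/1.055)^2.4 ≈ 0.03190
  G=28: 28/255≈0.1098 > 0.04045 → ((0.1098+0.055)/1.055)^2.4 ≈ 0.01161
  B=109: 109/255≈0.4275 > 0.04045 → ((0.4275+0.055)/1.055)^2.4 ≈ 0.15293
  L2 = 0.2126×0.03190 + 0.7152×0.01161 + 0.0722×0.15293 ≈ 0.02613
Lighter = 0.75171, Darker = 0.02613
Ratio = (L_lighter + 0.05) / (L_darker + 0.05)
Ratio = (0.75171 + 0.05) / (0.02613 + 0.05) = 0.80171 / 0.07613 ≈ 10.5311
Ratio ≈ 10.53:1


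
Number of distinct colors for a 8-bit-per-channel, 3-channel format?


Total bits = 8 bits/channel × 3 channels = 24 bits
Distinct colors = 2^24
= 16,777,216 colors


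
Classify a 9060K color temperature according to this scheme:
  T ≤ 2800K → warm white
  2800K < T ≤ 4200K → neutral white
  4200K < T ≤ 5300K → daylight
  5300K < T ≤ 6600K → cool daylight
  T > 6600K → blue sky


Temperature: 9060K
9060K > 6600K → blue sky
Classification: blue sky


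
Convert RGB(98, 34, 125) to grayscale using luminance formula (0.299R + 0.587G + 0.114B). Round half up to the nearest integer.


Gray = 0.299×R + 0.587×G + 0.114×B
Gray = 0.299×98 + 0.587×34 + 0.114×125
Gray = 29.302 + 19.958 + 14.250
Gray = 63.510 → round half up → 64
Gray = 64


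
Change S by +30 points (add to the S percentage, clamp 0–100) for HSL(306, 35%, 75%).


Original S = 35%
Adjustment = +30 percentage points
New S = 35 + (30) = 65
Clamp to [0, 100] → 65
= HSL(306°, 65%, 75%)


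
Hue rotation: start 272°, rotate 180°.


New hue = (H + rotation) mod 360
New hue = (272 + 180) mod 360
= 452 mod 360
= 92°


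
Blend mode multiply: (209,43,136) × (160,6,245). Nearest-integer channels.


Multiply: C = A×B/255, rounded to nearest integer
R: 209×160/255 = 33440/255 ≈ 131.137 → 131
G: 43×6/255 = 258/255 ≈ 1.012 → 1
B: 136×245/255 = 33320/255 ≈ 130.667 → 131
= RGB(131, 1, 131)


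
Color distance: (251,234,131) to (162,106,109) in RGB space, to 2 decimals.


d = √[(R₁-R₂)² + (G₁-G₂)² + (B₁-B₂)²]
d = √[(251-162)² + (234-106)² + (131-109)²]
d = √[7921 + 16384 + 484]
d = √24789
d ≈ 157.45


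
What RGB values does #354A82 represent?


35 → 53 (R)
4A → 74 (G)
82 → 130 (B)
= RGB(53, 74, 130)


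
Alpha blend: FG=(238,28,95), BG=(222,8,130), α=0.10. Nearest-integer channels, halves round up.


C = α×F + (1-α)×B, with 1-α = 0.90
R: 0.10×238 + 0.90×222 = 23.80 + 199.80 = 223.60 → 224
G: 0.10×28 + 0.90×8 = 2.80 + 7.20 = 10.00 → 10
B: 0.10×95 + 0.90×130 = 9.50 + 117.00 = 126.50 → 127
= RGB(224, 10, 127)


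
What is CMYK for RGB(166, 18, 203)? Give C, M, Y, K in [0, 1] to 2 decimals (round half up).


R'=166/255≈0.6510, G'=18/255≈0.0706, B'=203/255≈0.7961
K = 1 - max(R',G',B') = 1 - 203/255 = 52/255 = 0.20392… → 0.20
(1-R'-K)/(1-K) simplifies to (max-R)/max with max = 203:
C = (203-166)/203 = 37/203 = 0.18226… → 0.18
M = (203-18)/203 = 185/203 = 0.91133… → 0.91
Y = (203-203)/203 = 0/203 = 0 → 0.00
= CMYK(0.18, 0.91, 0.00, 0.20)


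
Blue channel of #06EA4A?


Color: #06EA4A
R = 06 = 6
G = EA = 234
B = 4A = 74
Blue = 74


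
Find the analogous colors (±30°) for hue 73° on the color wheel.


Base hue: 73°
Left analog: (73 - 30) mod 360 = 43°
Right analog: (73 + 30) mod 360 = 103°
Analogous hues = 43° and 103°


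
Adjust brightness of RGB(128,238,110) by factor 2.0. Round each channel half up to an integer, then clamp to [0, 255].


Multiply each channel by 2.0, round half up, clamp to [0, 255]
R: 128×2.0 = 256 → clamp → 255
G: 238×2.0 = 476 → clamp → 255
B: 110×2.0 = 220
= RGB(255, 255, 220)


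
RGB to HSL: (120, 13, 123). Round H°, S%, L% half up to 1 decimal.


Normalize: R'=120/255≈0.4706, G'=13/255≈0.0510, B'=123/255≈0.4824
Max=123/255, Min=13/255, Δ=Max-Min=110/255
L = (Max+Min)/2 = (123+13)/510 = 136/510 = 0.26666… → L = 26.7%
L ≤ 0.5 → S = Δ/(Max+Min) = 110/(123+13) = 110/136 = 0.80882… → S = 80.9%
(the 1/255 factors cancel in S and H, so raw channel differences can be used)
Max is B' → H = 60 × ((R-G)/Δ + 4) = 60 × ((120-13)/110 + 4)
  107/110 + 4 = 0.9727… + 4 = 4.9727…
  H = 60 × 4.9727… = 298.363…° → H = 298.4°
= HSL(298.4°, 80.9%, 26.7%)


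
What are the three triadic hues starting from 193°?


Triadic: equally spaced at 120° intervals
H1 = 193°
H2 = (193 + 120) mod 360 = 313°
H3 = (193 + 240) mod 360 = 73°
Triadic = 193°, 313°, 73°


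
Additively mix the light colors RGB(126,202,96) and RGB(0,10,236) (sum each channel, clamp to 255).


Additive: each channel = min(255, C₁+C₂)
R: 126+0 = 126 → 126
G: 202+10 = 212 → 212
B: 96+236 = 332 → 255
= RGB(126, 212, 255)


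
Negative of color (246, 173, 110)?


Invert: (255-R, 255-G, 255-B)
R: 255-246 = 9
G: 255-173 = 82
B: 255-110 = 145
= RGB(9, 82, 145)


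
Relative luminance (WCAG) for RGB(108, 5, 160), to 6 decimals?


Linearize each channel (sRGB transfer function): c = v/255; c_lin = c/12.92 if c ≤ 0.04045, else ((c+0.055)/1.055)^2.4
  R: 108/255 ≈ 0.423529 > 0.04045 → ((0.423529+0.055)/1.055)^2.4 ≈ 0.149960
  G: 5/255 ≈ 0.019608 ≤ 0.04045 → 0.019608/12.92 ≈ 0.001518
  B: 160/255 ≈ 0.627451 > 0.04045 → ((0.627451+0.055)/1.055)^2.4 ≈ 0.351533
R_lin = 0.149960, G_lin = 0.001518, B_lin = 0.351533
L = 0.2126×R + 0.7152×G + 0.0722×B
L = 0.2126×0.149960 + 0.7152×0.001518 + 0.0722×0.351533
L ≈ 0.058348


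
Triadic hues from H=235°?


Triadic: equally spaced at 120° intervals
H1 = 235°
H2 = (235 + 120) mod 360 = 355°
H3 = (235 + 240) mod 360 = 115°
Triadic = 235°, 355°, 115°


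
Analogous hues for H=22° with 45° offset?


Base hue: 22°
Left analog: (22 - 45) mod 360 = 337°
Right analog: (22 + 45) mod 360 = 67°
Analogous hues = 337° and 67°


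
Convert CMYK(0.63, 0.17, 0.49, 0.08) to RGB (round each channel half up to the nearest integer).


R = 255 × (1-C) × (1-K) = 255 × 0.37 × 0.92 = 86.802 → 87
G = 255 × (1-M) × (1-K) = 255 × 0.83 × 0.92 = 194.718 → 195
B = 255 × (1-Y) × (1-K) = 255 × 0.51 × 0.92 = 119.646 → 120
= RGB(87, 195, 120)


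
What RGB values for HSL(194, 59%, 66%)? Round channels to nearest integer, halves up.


H=194°, S=0.59, L=0.66
C = (1-|2L-1|)×S = (1-|0.32|)×0.59 = 0.4012
H' = H/60 = 194/60 ≈ 3.2333; X = C×(1-|H' mod 2 - 1|) ≈ 0.3076
m = L - C/2 = 0.66 - 0.2006 = 0.4594
Sector ⌊H'⌋ = 3 → (R',G',B') = (0.0, ≈0.3076, 0.4012)
RGB = ((R'+m)×255, (G'+m)×255, (B'+m)×255) = (117.147, 195.5816, 219.453)
Round half up → RGB(117, 196, 219)


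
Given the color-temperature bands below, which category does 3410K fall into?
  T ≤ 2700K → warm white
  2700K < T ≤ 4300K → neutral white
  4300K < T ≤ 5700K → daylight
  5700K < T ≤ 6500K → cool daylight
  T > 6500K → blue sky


Temperature: 3410K
2700K < 3410K ≤ 4300K → neutral white
Classification: neutral white


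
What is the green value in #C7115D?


Color: #C7115D
R = C7 = 199
G = 11 = 17
B = 5D = 93
Green = 17


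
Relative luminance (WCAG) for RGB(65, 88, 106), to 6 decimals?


Linearize each channel (sRGB transfer function): c = v/255; c_lin = c/12.92 if c ≤ 0.04045, else ((c+0.055)/1.055)^2.4
  R: 65/255 ≈ 0.254902 > 0.04045 → ((0.254902+0.055)/1.055)^2.4 ≈ 0.052861
  G: 88/255 ≈ 0.345098 > 0.04045 → ((0.345098+0.055)/1.055)^2.4 ≈ 0.097587
  B: 106/255 ≈ 0.415686 > 0.04045 → ((0.415686+0.055)/1.055)^2.4 ≈ 0.144128
R_lin = 0.052861, G_lin = 0.097587, B_lin = 0.144128
L = 0.2126×R + 0.7152×G + 0.0722×B
L = 0.2126×0.052861 + 0.7152×0.097587 + 0.0722×0.144128
L ≈ 0.091439


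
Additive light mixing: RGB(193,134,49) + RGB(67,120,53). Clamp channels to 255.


Additive: each channel = min(255, C₁+C₂)
R: 193+67 = 260 → 255
G: 134+120 = 254 → 254
B: 49+53 = 102 → 102
= RGB(255, 254, 102)


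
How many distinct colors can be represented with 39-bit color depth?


Colors = 2^bits = 2^39
= 549,755,813,888 colors


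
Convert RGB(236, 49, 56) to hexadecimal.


R = 236 → EC (hex)
G = 49 → 31 (hex)
B = 56 → 38 (hex)
Hex = #EC3138


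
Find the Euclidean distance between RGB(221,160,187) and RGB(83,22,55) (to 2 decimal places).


d = √[(R₁-R₂)² + (G₁-G₂)² + (B₁-B₂)²]
d = √[(221-83)² + (160-22)² + (187-55)²]
d = √[19044 + 19044 + 17424]
d = √55512
d ≈ 235.61


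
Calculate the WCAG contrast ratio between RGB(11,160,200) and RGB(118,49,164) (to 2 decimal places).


Linearize each sRGB channel c=v/255: c/12.92 if c ≤ 0.04045 else ((c+0.055)/1.055)^2.4
L = 0.2126×R_lin + 0.7152×G_lin + 0.0722×B_lin
Color 1 (11,160,200):
  R=11: 11/255≈0.0431 > 0.04045 → ((0.0431+0.055)/1.055)^2.4 ≈ 0.00335
  G=160: 160/255≈0.6275 > 0.04045 → ((0.6275+0.055)/1.055)^2.4 ≈ 0.35153
  B=200: 200/255≈0.7843 > 0.04045 → ((0.7843+0.055)/1.055)^2.4 ≈ 0.57758
  L1 = 0.2126×0.00335 + 0.7152×0.35153 + 0.0722×0.57758 ≈ 0.29383
Color 2 (118,49,164):
  R=118: 118/255≈0.4627 > 0.04045 → ((0.4627+0.055)/1.055)^2.4 ≈ 0.18116
  G=49: 49/255≈0.1922 > 0.04045 → ((0.1922+0.055)/1.055)^2.4 ≈ 0.03071
  B=164: 164/255≈0.6431 > 0.04045 → ((0.6431+0.055)/1.055)^2.4 ≈ 0.37124
  L2 = 0.2126×0.18116 + 0.7152×0.03071 + 0.0722×0.37124 ≈ 0.08729
Lighter = 0.29383, Darker = 0.08729
Ratio = (L_lighter + 0.05) / (L_darker + 0.05)
Ratio = (0.29383 + 0.05) / (0.08729 + 0.05) = 0.34383 / 0.13729 ≈ 2.5045
Ratio ≈ 2.50:1


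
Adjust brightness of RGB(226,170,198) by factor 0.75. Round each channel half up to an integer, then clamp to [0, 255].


Multiply each channel by 0.75, round half up, clamp to [0, 255]
R: 226×0.75 = 169.5 → round → 170
G: 170×0.75 = 127.5 → round → 128
B: 198×0.75 = 148.5 → round → 149
= RGB(170, 128, 149)


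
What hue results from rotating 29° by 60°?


New hue = (H + rotation) mod 360
New hue = (29 + 60) mod 360
= 89 mod 360
= 89°


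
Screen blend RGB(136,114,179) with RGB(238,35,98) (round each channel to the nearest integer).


Screen: C = 255 - (255-A)×(255-B)/255, rounded to nearest integer
R: 255 - (255-136)×(255-238)/255 = 255 - 2023/255 ≈ 255 - 7.933 = 247.067 → 247
G: 255 - (255-114)×(255-35)/255 = 255 - 31020/255 ≈ 255 - 121.647 = 133.353 → 133
B: 255 - (255-179)×(255-98)/255 = 255 - 11932/255 ≈ 255 - 46.792 = 208.208 → 208
= RGB(247, 133, 208)


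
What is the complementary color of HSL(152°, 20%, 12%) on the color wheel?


Complement = opposite side of color wheel = hue + 180°
H' = (152 + 180) mod 360 = 332°
S and L unchanged.
= HSL(332°, 20%, 12%)


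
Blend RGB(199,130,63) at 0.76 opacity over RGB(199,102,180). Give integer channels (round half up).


C = α×F + (1-α)×B, with 1-α = 0.24
R: 0.76×199 + 0.24×199 = 151.24 + 47.76 = 199.00 → 199
G: 0.76×130 + 0.24×102 = 98.80 + 24.48 = 123.28 → 123
B: 0.76×63 + 0.24×180 = 47.88 + 43.20 = 91.08 → 91
= RGB(199, 123, 91)


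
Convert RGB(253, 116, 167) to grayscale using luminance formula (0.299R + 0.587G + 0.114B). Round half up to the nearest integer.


Gray = 0.299×R + 0.587×G + 0.114×B
Gray = 0.299×253 + 0.587×116 + 0.114×167
Gray = 75.647 + 68.092 + 19.038
Gray = 162.777 → round half up → 163
Gray = 163


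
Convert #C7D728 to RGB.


C7 → 199 (R)
D7 → 215 (G)
28 → 40 (B)
= RGB(199, 215, 40)


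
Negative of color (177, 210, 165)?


Invert: (255-R, 255-G, 255-B)
R: 255-177 = 78
G: 255-210 = 45
B: 255-165 = 90
= RGB(78, 45, 90)


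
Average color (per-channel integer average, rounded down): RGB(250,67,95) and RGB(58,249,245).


Midpoint: each channel = ⌊(C₁+C₂)/2⌋
R: ⌊(250+58)/2⌋ = 154
G: ⌊(67+249)/2⌋ = 158
B: ⌊(95+245)/2⌋ = 170
= RGB(154, 158, 170)


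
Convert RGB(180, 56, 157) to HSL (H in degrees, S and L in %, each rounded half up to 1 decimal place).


Normalize: R'=180/255≈0.7059, G'=56/255≈0.2196, B'=157/255≈0.6157
Max=180/255, Min=56/255, Δ=Max-Min=124/255
L = (Max+Min)/2 = (180+56)/510 = 236/510 = 0.46274… → L = 46.3%
L ≤ 0.5 → S = Δ/(Max+Min) = 124/(180+56) = 124/236 = 0.52542… → S = 52.5%
(the 1/255 factors cancel in S and H, so raw channel differences can be used)
Max is R' → H = 60 × (((G-B)/Δ) mod 6) = 60 × (((56-157)/124) mod 6)
  (-101)/124 = -0.8145…; negative, so add 6 → 5.1854…
  H = 60 × 5.1854… = 311.129…° → H = 311.1°
= HSL(311.1°, 52.5%, 46.3%)


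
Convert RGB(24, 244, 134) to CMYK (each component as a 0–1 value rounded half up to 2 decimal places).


R'=24/255≈0.0941, G'=244/255≈0.9569, B'=134/255≈0.5255
K = 1 - max(R',G',B') = 1 - 244/255 = 11/255 = 0.04313… → 0.04
(1-R'-K)/(1-K) simplifies to (max-R)/max with max = 244:
C = (244-24)/244 = 220/244 = 0.90163… → 0.90
M = (244-244)/244 = 0/244 = 0 → 0.00
Y = (244-134)/244 = 110/244 = 0.45081… → 0.45
= CMYK(0.90, 0.00, 0.45, 0.04)


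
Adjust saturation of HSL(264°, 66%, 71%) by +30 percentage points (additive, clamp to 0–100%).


Original S = 66%
Adjustment = +30 percentage points
New S = 66 + (30) = 96
Clamp to [0, 100] → 96
= HSL(264°, 96%, 71%)


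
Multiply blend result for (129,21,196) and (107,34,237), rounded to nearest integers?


Multiply: C = A×B/255, rounded to nearest integer
R: 129×107/255 = 13803/255 ≈ 54.129 → 54
G: 21×34/255 = 714/255 ≈ 2.800 → 3
B: 196×237/255 = 46452/255 ≈ 182.165 → 182
= RGB(54, 3, 182)


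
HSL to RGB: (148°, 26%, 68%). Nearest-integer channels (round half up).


H=148°, S=0.26, L=0.68
C = (1-|2L-1|)×S = (1-|0.36|)×0.26 = 0.1664
H' = H/60 = 148/60 ≈ 2.4667; X = C×(1-|H' mod 2 - 1|) ≈ 0.0777
m = L - C/2 = 0.68 - 0.0832 = 0.5968
Sector ⌊H'⌋ = 2 → (R',G',B') = (0.0, 0.1664, ≈0.0777)
RGB = ((R'+m)×255, (G'+m)×255, (B'+m)×255) = (152.184, 194.616, 171.9856)
Round half up → RGB(152, 195, 172)


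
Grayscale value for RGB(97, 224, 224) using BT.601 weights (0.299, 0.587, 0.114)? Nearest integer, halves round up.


Gray = 0.299×R + 0.587×G + 0.114×B
Gray = 0.299×97 + 0.587×224 + 0.114×224
Gray = 29.003 + 131.488 + 25.536
Gray = 186.027 → round half up → 186
Gray = 186


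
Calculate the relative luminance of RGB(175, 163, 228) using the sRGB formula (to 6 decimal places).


Linearize each channel (sRGB transfer function): c = v/255; c_lin = c/12.92 if c ≤ 0.04045, else ((c+0.055)/1.055)^2.4
  R: 175/255 ≈ 0.686275 > 0.04045 → ((0.686275+0.055)/1.055)^2.4 ≈ 0.428690
  G: 163/255 ≈ 0.639216 > 0.04045 → ((0.639216+0.055)/1.055)^2.4 ≈ 0.366253
  B: 228/255 ≈ 0.894118 > 0.04045 → ((0.894118+0.055)/1.055)^2.4 ≈ 0.775822
R_lin = 0.428690, G_lin = 0.366253, B_lin = 0.775822
L = 0.2126×R + 0.7152×G + 0.0722×B
L = 0.2126×0.428690 + 0.7152×0.366253 + 0.0722×0.775822
L ≈ 0.409098


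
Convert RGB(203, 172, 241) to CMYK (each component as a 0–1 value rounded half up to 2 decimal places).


R'=203/255≈0.7961, G'=172/255≈0.6745, B'=241/255≈0.9451
K = 1 - max(R',G',B') = 1 - 241/255 = 14/255 = 0.05490… → 0.05
(1-R'-K)/(1-K) simplifies to (max-R)/max with max = 241:
C = (241-203)/241 = 38/241 = 0.15767… → 0.16
M = (241-172)/241 = 69/241 = 0.28630… → 0.29
Y = (241-241)/241 = 0/241 = 0 → 0.00
= CMYK(0.16, 0.29, 0.00, 0.05)


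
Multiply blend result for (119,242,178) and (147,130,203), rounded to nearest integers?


Multiply: C = A×B/255, rounded to nearest integer
R: 119×147/255 = 17493/255 ≈ 68.600 → 69
G: 242×130/255 = 31460/255 ≈ 123.373 → 123
B: 178×203/255 = 36134/255 ≈ 141.702 → 142
= RGB(69, 123, 142)


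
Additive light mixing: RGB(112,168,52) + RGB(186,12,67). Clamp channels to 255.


Additive: each channel = min(255, C₁+C₂)
R: 112+186 = 298 → 255
G: 168+12 = 180 → 180
B: 52+67 = 119 → 119
= RGB(255, 180, 119)


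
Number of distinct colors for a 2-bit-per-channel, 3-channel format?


Total bits = 2 bits/channel × 3 channels = 6 bits
Distinct colors = 2^6
= 64 colors


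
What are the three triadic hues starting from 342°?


Triadic: equally spaced at 120° intervals
H1 = 342°
H2 = (342 + 120) mod 360 = 102°
H3 = (342 + 240) mod 360 = 222°
Triadic = 342°, 102°, 222°
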